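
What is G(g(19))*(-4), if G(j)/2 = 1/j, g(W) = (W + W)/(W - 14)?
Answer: -20/19 ≈ -1.0526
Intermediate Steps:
g(W) = 2*W/(-14 + W) (g(W) = (2*W)/(-14 + W) = 2*W/(-14 + W))
G(j) = 2/j
G(g(19))*(-4) = (2/((2*19/(-14 + 19))))*(-4) = (2/((2*19/5)))*(-4) = (2/((2*19*(⅕))))*(-4) = (2/(38/5))*(-4) = (2*(5/38))*(-4) = (5/19)*(-4) = -20/19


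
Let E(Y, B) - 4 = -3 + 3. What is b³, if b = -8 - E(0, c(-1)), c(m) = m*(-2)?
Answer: -1728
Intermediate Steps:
c(m) = -2*m
E(Y, B) = 4 (E(Y, B) = 4 + (-3 + 3) = 4 + 0 = 4)
b = -12 (b = -8 - 1*4 = -8 - 4 = -12)
b³ = (-12)³ = -1728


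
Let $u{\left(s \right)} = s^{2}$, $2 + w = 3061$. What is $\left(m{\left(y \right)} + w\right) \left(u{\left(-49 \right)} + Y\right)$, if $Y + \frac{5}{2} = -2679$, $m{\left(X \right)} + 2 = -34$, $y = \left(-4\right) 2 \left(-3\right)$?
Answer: $- \frac{1695903}{2} \approx -8.4795 \cdot 10^{5}$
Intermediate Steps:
$y = 24$ ($y = \left(-8\right) \left(-3\right) = 24$)
$m{\left(X \right)} = -36$ ($m{\left(X \right)} = -2 - 34 = -36$)
$w = 3059$ ($w = -2 + 3061 = 3059$)
$Y = - \frac{5363}{2}$ ($Y = - \frac{5}{2} - 2679 = - \frac{5363}{2} \approx -2681.5$)
$\left(m{\left(y \right)} + w\right) \left(u{\left(-49 \right)} + Y\right) = \left(-36 + 3059\right) \left(\left(-49\right)^{2} - \frac{5363}{2}\right) = 3023 \left(2401 - \frac{5363}{2}\right) = 3023 \left(- \frac{561}{2}\right) = - \frac{1695903}{2}$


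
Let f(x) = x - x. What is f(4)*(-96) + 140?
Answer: 140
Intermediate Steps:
f(x) = 0
f(4)*(-96) + 140 = 0*(-96) + 140 = 0 + 140 = 140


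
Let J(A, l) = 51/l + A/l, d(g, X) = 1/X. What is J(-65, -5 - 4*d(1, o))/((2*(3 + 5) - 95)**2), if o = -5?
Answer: 10/18723 ≈ 0.00053410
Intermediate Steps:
J(-65, -5 - 4*d(1, o))/((2*(3 + 5) - 95)**2) = ((51 - 65)/(-5 - 4/(-5)))/((2*(3 + 5) - 95)**2) = (-14/(-5 - 4*(-1/5)))/((2*8 - 95)**2) = (-14/(-5 + 4/5))/((16 - 95)**2) = (-14/(-21/5))/((-79)**2) = -5/21*(-14)/6241 = (10/3)*(1/6241) = 10/18723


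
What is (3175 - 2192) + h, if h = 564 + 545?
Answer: 2092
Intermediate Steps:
h = 1109
(3175 - 2192) + h = (3175 - 2192) + 1109 = 983 + 1109 = 2092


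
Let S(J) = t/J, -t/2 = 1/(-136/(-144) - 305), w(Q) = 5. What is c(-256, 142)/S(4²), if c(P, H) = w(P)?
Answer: 109460/9 ≈ 12162.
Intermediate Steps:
c(P, H) = 5
t = 36/5473 (t = -2/(-136/(-144) - 305) = -2/(-136*(-1/144) - 305) = -2/(17/18 - 305) = -2/(-5473/18) = -2*(-18/5473) = 36/5473 ≈ 0.0065777)
S(J) = 36/(5473*J)
c(-256, 142)/S(4²) = 5/((36/(5473*(4²)))) = 5/(((36/5473)/16)) = 5/(((36/5473)*(1/16))) = 5/(9/21892) = 5*(21892/9) = 109460/9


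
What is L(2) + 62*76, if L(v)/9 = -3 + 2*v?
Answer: 4721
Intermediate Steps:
L(v) = -27 + 18*v (L(v) = 9*(-3 + 2*v) = -27 + 18*v)
L(2) + 62*76 = (-27 + 18*2) + 62*76 = (-27 + 36) + 4712 = 9 + 4712 = 4721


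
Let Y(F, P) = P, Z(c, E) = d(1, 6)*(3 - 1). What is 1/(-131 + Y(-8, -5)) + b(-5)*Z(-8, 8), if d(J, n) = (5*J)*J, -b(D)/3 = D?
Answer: 20399/136 ≈ 149.99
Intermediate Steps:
b(D) = -3*D
d(J, n) = 5*J**2
Z(c, E) = 10 (Z(c, E) = (5*1**2)*(3 - 1) = (5*1)*2 = 5*2 = 10)
1/(-131 + Y(-8, -5)) + b(-5)*Z(-8, 8) = 1/(-131 - 5) - 3*(-5)*10 = 1/(-136) + 15*10 = -1/136 + 150 = 20399/136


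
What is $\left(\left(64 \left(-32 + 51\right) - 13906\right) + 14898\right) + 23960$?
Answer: $26168$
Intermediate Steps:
$\left(\left(64 \left(-32 + 51\right) - 13906\right) + 14898\right) + 23960 = \left(\left(64 \cdot 19 - 13906\right) + 14898\right) + 23960 = \left(\left(1216 - 13906\right) + 14898\right) + 23960 = \left(-12690 + 14898\right) + 23960 = 2208 + 23960 = 26168$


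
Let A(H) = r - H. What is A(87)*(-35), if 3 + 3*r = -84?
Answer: 4060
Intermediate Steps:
r = -29 (r = -1 + (1/3)*(-84) = -1 - 28 = -29)
A(H) = -29 - H
A(87)*(-35) = (-29 - 1*87)*(-35) = (-29 - 87)*(-35) = -116*(-35) = 4060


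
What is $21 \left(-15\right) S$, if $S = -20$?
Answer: $6300$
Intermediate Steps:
$21 \left(-15\right) S = 21 \left(-15\right) \left(-20\right) = \left(-315\right) \left(-20\right) = 6300$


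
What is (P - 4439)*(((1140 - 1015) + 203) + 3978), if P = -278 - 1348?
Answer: -26115890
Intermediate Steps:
P = -1626
(P - 4439)*(((1140 - 1015) + 203) + 3978) = (-1626 - 4439)*(((1140 - 1015) + 203) + 3978) = -6065*((125 + 203) + 3978) = -6065*(328 + 3978) = -6065*4306 = -26115890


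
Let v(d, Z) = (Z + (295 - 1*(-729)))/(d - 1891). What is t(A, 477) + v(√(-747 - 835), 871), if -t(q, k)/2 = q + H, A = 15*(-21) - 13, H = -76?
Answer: 2887006659/3577463 - 1895*I*√1582/3577463 ≈ 807.0 - 0.021069*I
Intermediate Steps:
A = -328 (A = -315 - 13 = -328)
v(d, Z) = (1024 + Z)/(-1891 + d) (v(d, Z) = (Z + (295 + 729))/(-1891 + d) = (Z + 1024)/(-1891 + d) = (1024 + Z)/(-1891 + d))
t(q, k) = 152 - 2*q (t(q, k) = -2*(q - 76) = -2*(-76 + q) = 152 - 2*q)
t(A, 477) + v(√(-747 - 835), 871) = (152 - 2*(-328)) + (1024 + 871)/(-1891 + √(-747 - 835)) = (152 + 656) + 1895/(-1891 + √(-1582)) = 808 + 1895/(-1891 + I*√1582)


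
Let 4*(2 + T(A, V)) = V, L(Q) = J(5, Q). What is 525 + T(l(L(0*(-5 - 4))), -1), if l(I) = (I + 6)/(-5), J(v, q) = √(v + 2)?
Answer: 2091/4 ≈ 522.75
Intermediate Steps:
J(v, q) = √(2 + v)
L(Q) = √7 (L(Q) = √(2 + 5) = √7)
l(I) = -6/5 - I/5 (l(I) = (6 + I)*(-⅕) = -6/5 - I/5)
T(A, V) = -2 + V/4
525 + T(l(L(0*(-5 - 4))), -1) = 525 + (-2 + (¼)*(-1)) = 525 + (-2 - ¼) = 525 - 9/4 = 2091/4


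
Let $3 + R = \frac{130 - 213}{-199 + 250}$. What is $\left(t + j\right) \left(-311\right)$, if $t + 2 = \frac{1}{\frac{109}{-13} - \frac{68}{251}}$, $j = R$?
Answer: $\frac{3020602117}{1440393} \approx 2097.1$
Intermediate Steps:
$R = - \frac{236}{51}$ ($R = -3 + \frac{130 - 213}{-199 + 250} = -3 - \frac{83}{51} = - \frac{236}{51} \approx -4.6274$)
$j = - \frac{236}{51} \approx -4.6274$
$t = - \frac{59749}{28243}$ ($t = -2 + \frac{1}{\frac{109}{-13} - \frac{68}{251}} = -2 + \frac{1}{109 \left(- \frac{1}{13}\right) - \frac{68}{251}} = -2 + \frac{1}{- \frac{109}{13} - \frac{68}{251}} = -2 + \frac{1}{- \frac{28243}{3263}} = -2 - \frac{3263}{28243} = - \frac{59749}{28243} \approx -2.1155$)
$\left(t + j\right) \left(-311\right) = \left(- \frac{59749}{28243} - \frac{236}{51}\right) \left(-311\right) = \left(- \frac{9712547}{1440393}\right) \left(-311\right) = \frac{3020602117}{1440393}$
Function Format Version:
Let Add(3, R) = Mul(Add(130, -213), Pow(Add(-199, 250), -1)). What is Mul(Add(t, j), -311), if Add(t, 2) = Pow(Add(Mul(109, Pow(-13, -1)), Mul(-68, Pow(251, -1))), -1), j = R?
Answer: Rational(3020602117, 1440393) ≈ 2097.1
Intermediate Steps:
R = Rational(-236, 51) (R = Add(-3, Mul(Add(130, -213), Pow(Add(-199, 250), -1))) = Add(-3, Mul(-83, Pow(51, -1))) = Add(-3, Mul(-83, Rational(1, 51))) = Add(-3, Rational(-83, 51)) = Rational(-236, 51) ≈ -4.6274)
j = Rational(-236, 51) ≈ -4.6274
t = Rational(-59749, 28243) (t = Add(-2, Pow(Add(Mul(109, Pow(-13, -1)), Mul(-68, Pow(251, -1))), -1)) = Add(-2, Pow(Add(Mul(109, Rational(-1, 13)), Mul(-68, Rational(1, 251))), -1)) = Add(-2, Pow(Add(Rational(-109, 13), Rational(-68, 251)), -1)) = Add(-2, Pow(Rational(-28243, 3263), -1)) = Add(-2, Rational(-3263, 28243)) = Rational(-59749, 28243) ≈ -2.1155)
Mul(Add(t, j), -311) = Mul(Add(Rational(-59749, 28243), Rational(-236, 51)), -311) = Mul(Rational(-9712547, 1440393), -311) = Rational(3020602117, 1440393)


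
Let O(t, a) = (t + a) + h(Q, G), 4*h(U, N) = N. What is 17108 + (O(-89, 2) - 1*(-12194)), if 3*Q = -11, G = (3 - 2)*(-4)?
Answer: 29214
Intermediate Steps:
G = -4 (G = 1*(-4) = -4)
Q = -11/3 (Q = (⅓)*(-11) = -11/3 ≈ -3.6667)
h(U, N) = N/4
O(t, a) = -1 + a + t (O(t, a) = (t + a) + (¼)*(-4) = (a + t) - 1 = -1 + a + t)
17108 + (O(-89, 2) - 1*(-12194)) = 17108 + ((-1 + 2 - 89) - 1*(-12194)) = 17108 + (-88 + 12194) = 17108 + 12106 = 29214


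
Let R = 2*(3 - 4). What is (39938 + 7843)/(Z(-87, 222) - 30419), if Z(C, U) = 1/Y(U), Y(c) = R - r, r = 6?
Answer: -382248/243353 ≈ -1.5708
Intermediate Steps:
R = -2 (R = 2*(-1) = -2)
Y(c) = -8 (Y(c) = -2 - 1*6 = -2 - 6 = -8)
Z(C, U) = -⅛ (Z(C, U) = 1/(-8) = -⅛)
(39938 + 7843)/(Z(-87, 222) - 30419) = (39938 + 7843)/(-⅛ - 30419) = 47781/(-243353/8) = 47781*(-8/243353) = -382248/243353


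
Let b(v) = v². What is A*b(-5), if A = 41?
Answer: 1025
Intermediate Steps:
A*b(-5) = 41*(-5)² = 41*25 = 1025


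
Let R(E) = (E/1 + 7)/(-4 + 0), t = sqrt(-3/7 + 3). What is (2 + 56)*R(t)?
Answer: -203/2 - 87*sqrt(14)/14 ≈ -124.75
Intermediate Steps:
t = 3*sqrt(14)/7 (t = sqrt(-3*1/7 + 3) = sqrt(-3/7 + 3) = sqrt(18/7) = 3*sqrt(14)/7 ≈ 1.6036)
R(E) = -7/4 - E/4 (R(E) = (E*1 + 7)/(-4) = (E + 7)*(-1/4) = (7 + E)*(-1/4) = -7/4 - E/4)
(2 + 56)*R(t) = (2 + 56)*(-7/4 - 3*sqrt(14)/28) = 58*(-7/4 - 3*sqrt(14)/28) = -203/2 - 87*sqrt(14)/14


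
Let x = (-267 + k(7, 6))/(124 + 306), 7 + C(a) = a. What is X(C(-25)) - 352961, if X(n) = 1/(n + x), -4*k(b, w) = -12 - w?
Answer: -1979758421/5609 ≈ -3.5296e+5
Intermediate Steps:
C(a) = -7 + a
k(b, w) = 3 + w/4 (k(b, w) = -(-12 - w)/4 = 3 + w/4)
x = -105/172 (x = (-267 + (3 + (¼)*6))/(124 + 306) = (-267 + (3 + 3/2))/430 = (-267 + 9/2)*(1/430) = -525/2*1/430 = -105/172 ≈ -0.61047)
X(n) = 1/(-105/172 + n) (X(n) = 1/(n - 105/172) = 1/(-105/172 + n))
X(C(-25)) - 352961 = 172/(-105 + 172*(-7 - 25)) - 352961 = 172/(-105 + 172*(-32)) - 352961 = 172/(-105 - 5504) - 352961 = 172/(-5609) - 352961 = 172*(-1/5609) - 352961 = -172/5609 - 352961 = -1979758421/5609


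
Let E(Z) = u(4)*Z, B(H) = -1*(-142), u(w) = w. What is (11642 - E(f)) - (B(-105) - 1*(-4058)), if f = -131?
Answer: 7966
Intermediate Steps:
B(H) = 142
E(Z) = 4*Z
(11642 - E(f)) - (B(-105) - 1*(-4058)) = (11642 - 4*(-131)) - (142 - 1*(-4058)) = (11642 - 1*(-524)) - (142 + 4058) = (11642 + 524) - 1*4200 = 12166 - 4200 = 7966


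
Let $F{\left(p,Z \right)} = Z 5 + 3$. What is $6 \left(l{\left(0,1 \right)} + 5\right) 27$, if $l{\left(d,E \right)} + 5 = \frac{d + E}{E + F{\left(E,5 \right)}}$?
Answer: $\frac{162}{29} \approx 5.5862$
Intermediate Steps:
$F{\left(p,Z \right)} = 3 + 5 Z$ ($F{\left(p,Z \right)} = 5 Z + 3 = 3 + 5 Z$)
$l{\left(d,E \right)} = -5 + \frac{E + d}{28 + E}$ ($l{\left(d,E \right)} = -5 + \frac{d + E}{E + \left(3 + 5 \cdot 5\right)} = -5 + \frac{E + d}{E + \left(3 + 25\right)} = -5 + \frac{E + d}{E + 28} = -5 + \frac{E + d}{28 + E}$)
$6 \left(l{\left(0,1 \right)} + 5\right) 27 = 6 \left(\frac{-140 + 0 - 4}{28 + 1} + 5\right) 27 = 6 \left(\frac{-140 + 0 - 4}{29} + 5\right) 27 = 6 \left(\frac{1}{29} \left(-144\right) + 5\right) 27 = 6 \left(- \frac{144}{29} + 5\right) 27 = 6 \cdot \frac{1}{29} \cdot 27 = \frac{6}{29} \cdot 27 = \frac{162}{29}$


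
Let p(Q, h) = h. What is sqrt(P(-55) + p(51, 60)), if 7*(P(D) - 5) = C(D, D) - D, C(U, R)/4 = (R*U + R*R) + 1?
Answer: 3*sqrt(19222)/7 ≈ 59.419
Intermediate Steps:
C(U, R) = 4 + 4*R**2 + 4*R*U (C(U, R) = 4*((R*U + R*R) + 1) = 4*((R*U + R**2) + 1) = 4*((R**2 + R*U) + 1) = 4*(1 + R**2 + R*U) = 4 + 4*R**2 + 4*R*U)
P(D) = 39/7 - D/7 + 8*D**2/7 (P(D) = 5 + ((4 + 4*D**2 + 4*D*D) - D)/7 = 5 + ((4 + 4*D**2 + 4*D**2) - D)/7 = 5 + ((4 + 8*D**2) - D)/7 = 5 + (4 - D + 8*D**2)/7 = 5 + (4/7 - D/7 + 8*D**2/7) = 39/7 - D/7 + 8*D**2/7)
sqrt(P(-55) + p(51, 60)) = sqrt((39/7 - 1/7*(-55) + (8/7)*(-55)**2) + 60) = sqrt((39/7 + 55/7 + (8/7)*3025) + 60) = sqrt((39/7 + 55/7 + 24200/7) + 60) = sqrt(24294/7 + 60) = sqrt(24714/7) = 3*sqrt(19222)/7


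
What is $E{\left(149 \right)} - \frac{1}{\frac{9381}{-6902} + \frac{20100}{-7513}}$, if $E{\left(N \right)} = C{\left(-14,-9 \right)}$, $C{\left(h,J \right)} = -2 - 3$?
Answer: $- \frac{994193539}{209209653} \approx -4.7521$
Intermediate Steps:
$C{\left(h,J \right)} = -5$ ($C{\left(h,J \right)} = -2 - 3 = -5$)
$E{\left(N \right)} = -5$
$E{\left(149 \right)} - \frac{1}{\frac{9381}{-6902} + \frac{20100}{-7513}} = -5 - \frac{1}{\frac{9381}{-6902} + \frac{20100}{-7513}} = -5 - \frac{1}{9381 \left(- \frac{1}{6902}\right) + 20100 \left(- \frac{1}{7513}\right)} = -5 - \frac{1}{- \frac{9381}{6902} - \frac{20100}{7513}} = -5 - \frac{1}{- \frac{209209653}{51854726}} = -5 - - \frac{51854726}{209209653} = -5 + \frac{51854726}{209209653} = - \frac{994193539}{209209653}$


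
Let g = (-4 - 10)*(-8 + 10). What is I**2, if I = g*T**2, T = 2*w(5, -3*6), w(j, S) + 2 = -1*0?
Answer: 200704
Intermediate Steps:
w(j, S) = -2 (w(j, S) = -2 - 1*0 = -2 + 0 = -2)
g = -28 (g = -14*2 = -28)
T = -4 (T = 2*(-2) = -4)
I = -448 (I = -28*(-4)**2 = -28*16 = -448)
I**2 = (-448)**2 = 200704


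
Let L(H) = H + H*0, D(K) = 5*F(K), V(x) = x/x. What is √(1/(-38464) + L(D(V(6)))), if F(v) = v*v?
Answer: √115583719/4808 ≈ 2.2361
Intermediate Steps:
V(x) = 1
F(v) = v²
D(K) = 5*K²
L(H) = H (L(H) = H + 0 = H)
√(1/(-38464) + L(D(V(6)))) = √(1/(-38464) + 5*1²) = √(-1/38464 + 5*1) = √(-1/38464 + 5) = √(192319/38464) = √115583719/4808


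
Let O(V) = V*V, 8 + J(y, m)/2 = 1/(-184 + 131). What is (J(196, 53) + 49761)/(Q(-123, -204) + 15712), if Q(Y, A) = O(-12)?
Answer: 2636483/840368 ≈ 3.1373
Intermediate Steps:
J(y, m) = -850/53 (J(y, m) = -16 + 2/(-184 + 131) = -16 + 2/(-53) = -16 + 2*(-1/53) = -16 - 2/53 = -850/53)
O(V) = V²
Q(Y, A) = 144 (Q(Y, A) = (-12)² = 144)
(J(196, 53) + 49761)/(Q(-123, -204) + 15712) = (-850/53 + 49761)/(144 + 15712) = (2636483/53)/15856 = (2636483/53)*(1/15856) = 2636483/840368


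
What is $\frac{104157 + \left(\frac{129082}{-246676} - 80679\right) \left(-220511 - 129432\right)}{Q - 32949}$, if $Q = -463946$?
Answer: $- \frac{696448702611323}{12257207102} \approx -56820.0$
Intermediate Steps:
$\frac{104157 + \left(\frac{129082}{-246676} - 80679\right) \left(-220511 - 129432\right)}{Q - 32949} = \frac{104157 + \left(\frac{129082}{-246676} - 80679\right) \left(-220511 - 129432\right)}{-463946 - 32949} = \frac{104157 + \left(129082 \left(- \frac{1}{246676}\right) - 80679\right) \left(-349943\right)}{-496895} = \left(104157 + \left(- \frac{64541}{123338} - 80679\right) \left(-349943\right)\right) \left(- \frac{1}{496895}\right) = \left(104157 - - \frac{3482230666540549}{123338}\right) \left(- \frac{1}{496895}\right) = \left(104157 + \frac{3482230666540549}{123338}\right) \left(- \frac{1}{496895}\right) = \frac{3482243513056615}{123338} \left(- \frac{1}{496895}\right) = - \frac{696448702611323}{12257207102}$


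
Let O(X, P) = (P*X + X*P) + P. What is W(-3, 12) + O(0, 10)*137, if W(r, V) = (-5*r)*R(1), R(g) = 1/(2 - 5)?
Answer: 1365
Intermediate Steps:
R(g) = -⅓ (R(g) = 1/(-3) = -⅓)
W(r, V) = 5*r/3 (W(r, V) = -5*r*(-⅓) = 5*r/3)
O(X, P) = P + 2*P*X (O(X, P) = (P*X + P*X) + P = 2*P*X + P = P + 2*P*X)
W(-3, 12) + O(0, 10)*137 = (5/3)*(-3) + (10*(1 + 2*0))*137 = -5 + (10*(1 + 0))*137 = -5 + (10*1)*137 = -5 + 10*137 = -5 + 1370 = 1365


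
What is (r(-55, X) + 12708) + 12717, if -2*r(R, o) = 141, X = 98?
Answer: 50709/2 ≈ 25355.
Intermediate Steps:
r(R, o) = -141/2 (r(R, o) = -½*141 = -141/2)
(r(-55, X) + 12708) + 12717 = (-141/2 + 12708) + 12717 = 25275/2 + 12717 = 50709/2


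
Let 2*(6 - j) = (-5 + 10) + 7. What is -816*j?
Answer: 0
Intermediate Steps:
j = 0 (j = 6 - ((-5 + 10) + 7)/2 = 6 - (5 + 7)/2 = 6 - ½*12 = 6 - 6 = 0)
-816*j = -816*0 = 0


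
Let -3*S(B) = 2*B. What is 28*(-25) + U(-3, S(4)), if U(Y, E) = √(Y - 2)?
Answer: -700 + I*√5 ≈ -700.0 + 2.2361*I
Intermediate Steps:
S(B) = -2*B/3
U(Y, E) = √(-2 + Y)
28*(-25) + U(-3, S(4)) = 28*(-25) + √(-2 - 3) = -700 + √(-5) = -700 + I*√5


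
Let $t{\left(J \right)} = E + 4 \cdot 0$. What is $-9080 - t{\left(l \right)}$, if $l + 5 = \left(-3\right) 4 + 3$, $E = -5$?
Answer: $-9075$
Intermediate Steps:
$l = -14$ ($l = -5 + \left(\left(-3\right) 4 + 3\right) = -5 + \left(-12 + 3\right) = -5 - 9 = -14$)
$t{\left(J \right)} = -5$ ($t{\left(J \right)} = -5 + 4 \cdot 0 = -5 + 0 = -5$)
$-9080 - t{\left(l \right)} = -9080 - -5 = -9080 + 5 = -9075$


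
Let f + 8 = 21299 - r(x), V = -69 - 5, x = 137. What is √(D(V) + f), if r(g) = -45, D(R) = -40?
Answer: 44*√11 ≈ 145.93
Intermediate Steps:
V = -74
f = 21336 (f = -8 + (21299 - 1*(-45)) = -8 + (21299 + 45) = -8 + 21344 = 21336)
√(D(V) + f) = √(-40 + 21336) = √21296 = 44*√11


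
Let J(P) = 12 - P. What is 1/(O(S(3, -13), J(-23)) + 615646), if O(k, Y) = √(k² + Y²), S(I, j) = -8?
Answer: 615646/379019996027 - √1289/379019996027 ≈ 1.6242e-6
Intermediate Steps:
O(k, Y) = √(Y² + k²)
1/(O(S(3, -13), J(-23)) + 615646) = 1/(√((12 - 1*(-23))² + (-8)²) + 615646) = 1/(√((12 + 23)² + 64) + 615646) = 1/(√(35² + 64) + 615646) = 1/(√(1225 + 64) + 615646) = 1/(√1289 + 615646) = 1/(615646 + √1289)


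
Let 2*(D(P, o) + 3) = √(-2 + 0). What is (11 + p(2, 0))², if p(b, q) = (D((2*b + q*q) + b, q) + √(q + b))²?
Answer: 2049/4 + 158*I + √2*(-246 - 153*I) ≈ 164.35 - 58.375*I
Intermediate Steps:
D(P, o) = -3 + I*√2/2 (D(P, o) = -3 + √(-2 + 0)/2 = -3 + √(-2)/2 = -3 + (I*√2)/2 = -3 + I*√2/2)
p(b, q) = (-3 + √(b + q) + I*√2/2)² (p(b, q) = ((-3 + I*√2/2) + √(q + b))² = ((-3 + I*√2/2) + √(b + q))² = (-3 + √(b + q) + I*√2/2)²)
(11 + p(2, 0))² = (11 + (-6 + 2*√(2 + 0) + I*√2)²/4)² = (11 + (-6 + 2*√2 + I*√2)²/4)²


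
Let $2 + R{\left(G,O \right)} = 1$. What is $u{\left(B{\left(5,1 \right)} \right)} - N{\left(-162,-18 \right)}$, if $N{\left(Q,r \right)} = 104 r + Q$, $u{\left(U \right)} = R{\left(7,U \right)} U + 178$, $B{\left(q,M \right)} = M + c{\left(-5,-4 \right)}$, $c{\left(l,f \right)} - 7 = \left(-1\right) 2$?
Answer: $2206$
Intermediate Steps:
$R{\left(G,O \right)} = -1$ ($R{\left(G,O \right)} = -2 + 1 = -1$)
$c{\left(l,f \right)} = 5$ ($c{\left(l,f \right)} = 7 - 2 = 5$)
$B{\left(q,M \right)} = 5 + M$ ($B{\left(q,M \right)} = M + 5 = 5 + M$)
$u{\left(U \right)} = 178 - U$ ($u{\left(U \right)} = - U + 178 = 178 - U$)
$N{\left(Q,r \right)} = Q + 104 r$
$u{\left(B{\left(5,1 \right)} \right)} - N{\left(-162,-18 \right)} = \left(178 - \left(5 + 1\right)\right) - \left(-162 + 104 \left(-18\right)\right) = \left(178 - 6\right) - \left(-162 - 1872\right) = \left(178 - 6\right) - -2034 = 172 + 2034 = 2206$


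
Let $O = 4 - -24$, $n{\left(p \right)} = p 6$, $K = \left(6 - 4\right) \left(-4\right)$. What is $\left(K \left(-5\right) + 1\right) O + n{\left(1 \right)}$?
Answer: $1154$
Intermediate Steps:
$K = -8$ ($K = 2 \left(-4\right) = -8$)
$n{\left(p \right)} = 6 p$
$O = 28$ ($O = 4 + 24 = 28$)
$\left(K \left(-5\right) + 1\right) O + n{\left(1 \right)} = \left(\left(-8\right) \left(-5\right) + 1\right) 28 + 6 \cdot 1 = \left(40 + 1\right) 28 + 6 = 41 \cdot 28 + 6 = 1148 + 6 = 1154$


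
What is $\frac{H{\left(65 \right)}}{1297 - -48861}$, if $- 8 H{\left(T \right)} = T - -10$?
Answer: $- \frac{75}{401264} \approx -0.00018691$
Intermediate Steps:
$H{\left(T \right)} = - \frac{5}{4} - \frac{T}{8}$ ($H{\left(T \right)} = - \frac{T - -10}{8} = - \frac{T + 10}{8} = - \frac{10 + T}{8} = - \frac{5}{4} - \frac{T}{8}$)
$\frac{H{\left(65 \right)}}{1297 - -48861} = \frac{- \frac{5}{4} - \frac{65}{8}}{1297 - -48861} = \frac{- \frac{5}{4} - \frac{65}{8}}{1297 + 48861} = - \frac{75}{8 \cdot 50158} = \left(- \frac{75}{8}\right) \frac{1}{50158} = - \frac{75}{401264}$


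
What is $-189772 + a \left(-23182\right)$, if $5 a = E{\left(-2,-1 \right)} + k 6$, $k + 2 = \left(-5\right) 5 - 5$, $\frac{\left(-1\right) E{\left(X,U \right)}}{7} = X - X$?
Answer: $\frac{3502084}{5} \approx 7.0042 \cdot 10^{5}$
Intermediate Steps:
$E{\left(X,U \right)} = 0$ ($E{\left(X,U \right)} = - 7 \left(X - X\right) = \left(-7\right) 0 = 0$)
$k = -32$ ($k = -2 - 30 = -32$)
$a = - \frac{192}{5}$ ($a = \frac{0 - 192}{5} = \frac{1}{5} \left(-192\right) = - \frac{192}{5} \approx -38.4$)
$-189772 + a \left(-23182\right) = -189772 - - \frac{4450944}{5} = -189772 + \frac{4450944}{5} = \frac{3502084}{5}$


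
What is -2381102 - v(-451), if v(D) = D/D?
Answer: -2381103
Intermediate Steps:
v(D) = 1
-2381102 - v(-451) = -2381102 - 1*1 = -2381102 - 1 = -2381103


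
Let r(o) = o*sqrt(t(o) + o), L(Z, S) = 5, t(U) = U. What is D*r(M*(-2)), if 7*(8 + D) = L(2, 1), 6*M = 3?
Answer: 51*I*sqrt(2)/7 ≈ 10.304*I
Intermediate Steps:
M = 1/2 (M = (1/6)*3 = 1/2 ≈ 0.50000)
D = -51/7 (D = -8 + (1/7)*5 = -8 + 5/7 = -51/7 ≈ -7.2857)
r(o) = sqrt(2)*o**(3/2) (r(o) = o*sqrt(o + o) = o*sqrt(2*o) = o*(sqrt(2)*sqrt(o)) = sqrt(2)*o**(3/2))
D*r(M*(-2)) = -51*sqrt(2)*((1/2)*(-2))**(3/2)/7 = -51*sqrt(2)*(-1)**(3/2)/7 = -51*sqrt(2)*(-I)/7 = -(-51)*I*sqrt(2)/7 = 51*I*sqrt(2)/7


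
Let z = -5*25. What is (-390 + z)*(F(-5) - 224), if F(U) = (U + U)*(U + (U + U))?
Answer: 38110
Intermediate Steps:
F(U) = 6*U**2 (F(U) = (2*U)*(U + 2*U) = (2*U)*(3*U) = 6*U**2)
z = -125
(-390 + z)*(F(-5) - 224) = (-390 - 125)*(6*(-5)**2 - 224) = -515*(6*25 - 224) = -515*(150 - 224) = -515*(-74) = 38110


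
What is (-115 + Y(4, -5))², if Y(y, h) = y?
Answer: 12321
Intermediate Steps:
(-115 + Y(4, -5))² = (-115 + 4)² = (-111)² = 12321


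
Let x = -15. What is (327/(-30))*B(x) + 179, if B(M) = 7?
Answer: 1027/10 ≈ 102.70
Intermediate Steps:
(327/(-30))*B(x) + 179 = (327/(-30))*7 + 179 = (327*(-1/30))*7 + 179 = -109/10*7 + 179 = -763/10 + 179 = 1027/10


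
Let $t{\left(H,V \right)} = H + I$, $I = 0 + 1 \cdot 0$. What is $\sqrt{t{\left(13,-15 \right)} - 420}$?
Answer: $i \sqrt{407} \approx 20.174 i$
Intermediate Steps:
$I = 0$ ($I = 0 + 0 = 0$)
$t{\left(H,V \right)} = H$ ($t{\left(H,V \right)} = H + 0 = H$)
$\sqrt{t{\left(13,-15 \right)} - 420} = \sqrt{13 - 420} = \sqrt{-407} = i \sqrt{407}$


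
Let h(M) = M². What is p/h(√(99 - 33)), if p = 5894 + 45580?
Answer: 8579/11 ≈ 779.91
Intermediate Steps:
p = 51474
p/h(√(99 - 33)) = 51474/((√(99 - 33))²) = 51474/((√66)²) = 51474/66 = 51474*(1/66) = 8579/11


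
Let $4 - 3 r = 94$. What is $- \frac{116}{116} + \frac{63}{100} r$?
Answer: $- \frac{199}{10} \approx -19.9$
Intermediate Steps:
$r = -30$ ($r = \frac{4}{3} - \frac{94}{3} = -30$)
$- \frac{116}{116} + \frac{63}{100} r = - \frac{116}{116} + \frac{63}{100} \left(-30\right) = \left(-116\right) \frac{1}{116} + 63 \cdot \frac{1}{100} \left(-30\right) = -1 + \frac{63}{100} \left(-30\right) = -1 - \frac{189}{10} = - \frac{199}{10}$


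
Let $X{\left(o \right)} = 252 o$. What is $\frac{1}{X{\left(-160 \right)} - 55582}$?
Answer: $- \frac{1}{95902} \approx -1.0427 \cdot 10^{-5}$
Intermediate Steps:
$\frac{1}{X{\left(-160 \right)} - 55582} = \frac{1}{252 \left(-160\right) - 55582} = \frac{1}{-40320 - 55582} = \frac{1}{-95902} = - \frac{1}{95902}$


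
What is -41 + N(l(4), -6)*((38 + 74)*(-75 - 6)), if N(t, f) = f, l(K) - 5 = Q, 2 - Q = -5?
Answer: 54391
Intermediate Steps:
Q = 7 (Q = 2 - 1*(-5) = 2 + 5 = 7)
l(K) = 12 (l(K) = 5 + 7 = 12)
-41 + N(l(4), -6)*((38 + 74)*(-75 - 6)) = -41 - 6*(38 + 74)*(-75 - 6) = -41 - 672*(-81) = -41 - 6*(-9072) = -41 + 54432 = 54391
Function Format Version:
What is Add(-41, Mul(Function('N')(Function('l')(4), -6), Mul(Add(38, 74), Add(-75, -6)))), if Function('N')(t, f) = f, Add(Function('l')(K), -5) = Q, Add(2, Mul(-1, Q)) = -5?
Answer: 54391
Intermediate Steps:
Q = 7 (Q = Add(2, Mul(-1, -5)) = Add(2, 5) = 7)
Function('l')(K) = 12 (Function('l')(K) = Add(5, 7) = 12)
Add(-41, Mul(Function('N')(Function('l')(4), -6), Mul(Add(38, 74), Add(-75, -6)))) = Add(-41, Mul(-6, Mul(Add(38, 74), Add(-75, -6)))) = Add(-41, Mul(-6, Mul(112, -81))) = Add(-41, Mul(-6, -9072)) = Add(-41, 54432) = 54391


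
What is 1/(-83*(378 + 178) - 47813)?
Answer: -1/93961 ≈ -1.0643e-5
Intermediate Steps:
1/(-83*(378 + 178) - 47813) = 1/(-83*556 - 47813) = 1/(-46148 - 47813) = 1/(-93961) = -1/93961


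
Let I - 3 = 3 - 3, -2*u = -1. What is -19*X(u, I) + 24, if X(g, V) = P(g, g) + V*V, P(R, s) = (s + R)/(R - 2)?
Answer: -403/3 ≈ -134.33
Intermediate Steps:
u = ½ (u = -½*(-1) = ½ ≈ 0.50000)
P(R, s) = (R + s)/(-2 + R)
I = 3 (I = 3 + (3 - 3) = 3 + 0 = 3)
X(g, V) = V² + 2*g/(-2 + g) (X(g, V) = (g + g)/(-2 + g) + V*V = (2*g)/(-2 + g) + V² = 2*g/(-2 + g) + V² = V² + 2*g/(-2 + g))
-19*X(u, I) + 24 = -19*(2*(½) + 3²*(-2 + ½))/(-2 + ½) + 24 = -19*(1 + 9*(-3/2))/(-3/2) + 24 = -(-38)*(1 - 27/2)/3 + 24 = -(-38)*(-25)/(3*2) + 24 = -19*25/3 + 24 = -475/3 + 24 = -403/3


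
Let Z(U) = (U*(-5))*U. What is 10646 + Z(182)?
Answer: -154974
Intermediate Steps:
Z(U) = -5*U² (Z(U) = (-5*U)*U = -5*U²)
10646 + Z(182) = 10646 - 5*182² = 10646 - 5*33124 = 10646 - 165620 = -154974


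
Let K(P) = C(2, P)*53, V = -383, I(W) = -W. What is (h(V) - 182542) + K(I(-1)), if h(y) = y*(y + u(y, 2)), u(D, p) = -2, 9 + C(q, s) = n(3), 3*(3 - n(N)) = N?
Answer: -35458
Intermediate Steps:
n(N) = 3 - N/3
C(q, s) = -7 (C(q, s) = -9 + (3 - ⅓*3) = -9 + (3 - 1) = -9 + 2 = -7)
h(y) = y*(-2 + y) (h(y) = y*(y - 2) = y*(-2 + y))
K(P) = -371 (K(P) = -7*53 = -371)
(h(V) - 182542) + K(I(-1)) = (-383*(-2 - 383) - 182542) - 371 = (-383*(-385) - 182542) - 371 = (147455 - 182542) - 371 = -35087 - 371 = -35458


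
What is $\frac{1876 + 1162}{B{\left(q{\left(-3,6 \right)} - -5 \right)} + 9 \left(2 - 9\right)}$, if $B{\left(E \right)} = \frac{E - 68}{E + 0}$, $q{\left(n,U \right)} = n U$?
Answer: $- \frac{19747}{369} \approx -53.515$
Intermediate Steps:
$q{\left(n,U \right)} = U n$
$B{\left(E \right)} = \frac{-68 + E}{E}$
$\frac{1876 + 1162}{B{\left(q{\left(-3,6 \right)} - -5 \right)} + 9 \left(2 - 9\right)} = \frac{1876 + 1162}{\frac{-68 + \left(6 \left(-3\right) - -5\right)}{6 \left(-3\right) - -5} + 9 \left(2 - 9\right)} = \frac{3038}{\frac{-68 + \left(-18 + 5\right)}{-18 + 5} + 9 \left(-7\right)} = \frac{3038}{\frac{-68 - 13}{-13} - 63} = \frac{3038}{\left(- \frac{1}{13}\right) \left(-81\right) - 63} = \frac{3038}{\frac{81}{13} - 63} = \frac{3038}{- \frac{738}{13}} = 3038 \left(- \frac{13}{738}\right) = - \frac{19747}{369}$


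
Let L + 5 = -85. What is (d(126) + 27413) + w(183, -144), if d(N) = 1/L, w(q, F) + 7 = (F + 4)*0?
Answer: 2466539/90 ≈ 27406.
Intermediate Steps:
w(q, F) = -7 (w(q, F) = -7 + (F + 4)*0 = -7 + (4 + F)*0 = -7 + 0 = -7)
L = -90 (L = -5 - 85 = -90)
d(N) = -1/90 (d(N) = 1/(-90) = -1/90)
(d(126) + 27413) + w(183, -144) = (-1/90 + 27413) - 7 = 2467169/90 - 7 = 2466539/90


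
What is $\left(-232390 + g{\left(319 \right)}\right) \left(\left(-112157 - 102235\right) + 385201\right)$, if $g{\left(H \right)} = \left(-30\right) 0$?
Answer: $-39694303510$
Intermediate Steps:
$g{\left(H \right)} = 0$
$\left(-232390 + g{\left(319 \right)}\right) \left(\left(-112157 - 102235\right) + 385201\right) = \left(-232390 + 0\right) \left(\left(-112157 - 102235\right) + 385201\right) = - 232390 \left(\left(-112157 - 102235\right) + 385201\right) = - 232390 \left(-214392 + 385201\right) = \left(-232390\right) 170809 = -39694303510$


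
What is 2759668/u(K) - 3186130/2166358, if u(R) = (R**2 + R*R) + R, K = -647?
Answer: 1656502444457/906156139209 ≈ 1.8281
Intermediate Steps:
u(R) = R + 2*R**2 (u(R) = (R**2 + R**2) + R = 2*R**2 + R = R + 2*R**2)
2759668/u(K) - 3186130/2166358 = 2759668/((-647*(1 + 2*(-647)))) - 3186130/2166358 = 2759668/((-647*(1 - 1294))) - 3186130*1/2166358 = 2759668/((-647*(-1293))) - 1593065/1083179 = 2759668/836571 - 1593065/1083179 = 1656502444457/906156139209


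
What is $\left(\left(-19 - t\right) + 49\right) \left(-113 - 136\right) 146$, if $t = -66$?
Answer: $-3489984$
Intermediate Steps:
$\left(\left(-19 - t\right) + 49\right) \left(-113 - 136\right) 146 = \left(\left(-19 - -66\right) + 49\right) \left(-113 - 136\right) 146 = \left(\left(-19 + 66\right) + 49\right) \left(-249\right) 146 = \left(47 + 49\right) \left(-249\right) 146 = 96 \left(-249\right) 146 = \left(-23904\right) 146 = -3489984$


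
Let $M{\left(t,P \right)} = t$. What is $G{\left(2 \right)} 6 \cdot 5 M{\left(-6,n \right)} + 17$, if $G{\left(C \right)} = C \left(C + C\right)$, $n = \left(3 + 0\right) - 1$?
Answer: $-1423$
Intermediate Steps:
$n = 2$ ($n = 3 - 1 = 2$)
$G{\left(C \right)} = 2 C^{2}$ ($G{\left(C \right)} = C 2 C = 2 C^{2}$)
$G{\left(2 \right)} 6 \cdot 5 M{\left(-6,n \right)} + 17 = 2 \cdot 2^{2} \cdot 6 \cdot 5 \left(-6\right) + 17 = 2 \cdot 4 \cdot 6 \cdot 5 \left(-6\right) + 17 = 8 \cdot 6 \cdot 5 \left(-6\right) + 17 = 48 \cdot 5 \left(-6\right) + 17 = 240 \left(-6\right) + 17 = -1440 + 17 = -1423$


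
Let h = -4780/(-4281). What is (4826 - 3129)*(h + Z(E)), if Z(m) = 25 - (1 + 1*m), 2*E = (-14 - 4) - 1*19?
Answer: 633736165/8562 ≈ 74017.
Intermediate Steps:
E = -37/2 (E = ((-14 - 4) - 1*19)/2 = (-18 - 19)/2 = (½)*(-37) = -37/2 ≈ -18.500)
Z(m) = 24 - m (Z(m) = 25 - (1 + m) = 25 + (-1 - m) = 24 - m)
h = 4780/4281 (h = -4780*(-1/4281) = 4780/4281 ≈ 1.1166)
(4826 - 3129)*(h + Z(E)) = (4826 - 3129)*(4780/4281 + (24 - 1*(-37/2))) = 1697*(4780/4281 + (24 + 37/2)) = 1697*(4780/4281 + 85/2) = 1697*(373445/8562) = 633736165/8562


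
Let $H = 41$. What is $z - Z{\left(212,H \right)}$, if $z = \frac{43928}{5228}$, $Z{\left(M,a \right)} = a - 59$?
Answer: $\frac{34508}{1307} \approx 26.402$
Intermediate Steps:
$Z{\left(M,a \right)} = -59 + a$ ($Z{\left(M,a \right)} = a - 59 = -59 + a$)
$z = \frac{10982}{1307}$ ($z = 43928 \cdot \frac{1}{5228} = \frac{10982}{1307} \approx 8.4025$)
$z - Z{\left(212,H \right)} = \frac{10982}{1307} - \left(-59 + 41\right) = \frac{10982}{1307} - -18 = \frac{10982}{1307} + 18 = \frac{34508}{1307}$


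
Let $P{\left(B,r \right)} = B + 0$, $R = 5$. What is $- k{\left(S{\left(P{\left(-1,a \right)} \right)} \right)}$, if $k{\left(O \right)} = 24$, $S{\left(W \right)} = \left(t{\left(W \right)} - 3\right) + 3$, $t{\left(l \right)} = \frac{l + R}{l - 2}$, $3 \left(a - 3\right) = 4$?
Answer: $-24$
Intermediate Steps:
$a = \frac{13}{3}$ ($a = 3 + \frac{1}{3} \cdot 4 = 3 + \frac{4}{3} = \frac{13}{3} \approx 4.3333$)
$P{\left(B,r \right)} = B$
$t{\left(l \right)} = \frac{5 + l}{-2 + l}$ ($t{\left(l \right)} = \frac{l + 5}{l - 2} = \frac{5 + l}{-2 + l}$)
$S{\left(W \right)} = \frac{5 + W}{-2 + W}$ ($S{\left(W \right)} = \left(\frac{5 + W}{-2 + W} - 3\right) + 3 = \left(-3 + \frac{5 + W}{-2 + W}\right) + 3 = \frac{5 + W}{-2 + W}$)
$- k{\left(S{\left(P{\left(-1,a \right)} \right)} \right)} = \left(-1\right) 24 = -24$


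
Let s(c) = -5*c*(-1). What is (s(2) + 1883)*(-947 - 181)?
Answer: -2135304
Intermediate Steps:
s(c) = 5*c
(s(2) + 1883)*(-947 - 181) = (5*2 + 1883)*(-947 - 181) = (10 + 1883)*(-1128) = 1893*(-1128) = -2135304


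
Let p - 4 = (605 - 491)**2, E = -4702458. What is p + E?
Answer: -4689458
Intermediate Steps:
p = 13000 (p = 4 + (605 - 491)**2 = 4 + 114**2 = 4 + 12996 = 13000)
p + E = 13000 - 4702458 = -4689458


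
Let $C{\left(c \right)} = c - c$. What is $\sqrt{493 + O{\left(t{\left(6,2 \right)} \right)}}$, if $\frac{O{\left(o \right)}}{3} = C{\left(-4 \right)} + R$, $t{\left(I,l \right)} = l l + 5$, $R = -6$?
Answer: $5 \sqrt{19} \approx 21.794$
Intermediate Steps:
$C{\left(c \right)} = 0$
$t{\left(I,l \right)} = 5 + l^{2}$ ($t{\left(I,l \right)} = l^{2} + 5 = 5 + l^{2}$)
$O{\left(o \right)} = -18$ ($O{\left(o \right)} = 3 \left(0 - 6\right) = 3 \left(-6\right) = -18$)
$\sqrt{493 + O{\left(t{\left(6,2 \right)} \right)}} = \sqrt{493 - 18} = \sqrt{475} = 5 \sqrt{19}$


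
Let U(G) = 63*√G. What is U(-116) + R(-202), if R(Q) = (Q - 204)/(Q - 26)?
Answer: 203/114 + 126*I*√29 ≈ 1.7807 + 678.53*I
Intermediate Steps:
R(Q) = (-204 + Q)/(-26 + Q)
U(-116) + R(-202) = 63*√(-116) + (-204 - 202)/(-26 - 202) = 63*(2*I*√29) - 406/(-228) = 126*I*√29 - 1/228*(-406) = 126*I*√29 + 203/114 = 203/114 + 126*I*√29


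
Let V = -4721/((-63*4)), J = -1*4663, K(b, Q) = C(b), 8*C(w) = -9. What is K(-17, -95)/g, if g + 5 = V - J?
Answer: -567/2357074 ≈ -0.00024055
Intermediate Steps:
C(w) = -9/8 (C(w) = (1/8)*(-9) = -9/8)
K(b, Q) = -9/8
J = -4663
V = 4721/252 (V = -4721/(-252) = -4721*(-1/252) = 4721/252 ≈ 18.734)
g = 1178537/252 (g = -5 + (4721/252 - 1*(-4663)) = -5 + (4721/252 + 4663) = -5 + 1179797/252 = 1178537/252 ≈ 4676.7)
K(-17, -95)/g = -9/(8*1178537/252) = -9/8*252/1178537 = -567/2357074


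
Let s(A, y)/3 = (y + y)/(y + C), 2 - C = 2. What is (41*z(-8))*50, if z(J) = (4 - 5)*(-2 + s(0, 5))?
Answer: -8200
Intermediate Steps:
C = 0 (C = 2 - 1*2 = 2 - 2 = 0)
s(A, y) = 6 (s(A, y) = 3*((y + y)/(y + 0)) = 3*((2*y)/y) = 3*2 = 6)
z(J) = -4 (z(J) = (4 - 5)*(-2 + 6) = -1*4 = -4)
(41*z(-8))*50 = (41*(-4))*50 = -164*50 = -8200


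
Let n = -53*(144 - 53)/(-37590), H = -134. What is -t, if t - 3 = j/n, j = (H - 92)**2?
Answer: -274280187/689 ≈ -3.9808e+5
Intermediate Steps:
j = 51076 (j = (-134 - 92)**2 = (-226)**2 = 51076)
n = 689/5370 (n = -53*91*(-1/37590) = -4823*(-1/37590) = 689/5370 ≈ 0.12831)
t = 274280187/689 (t = 3 + 51076/(689/5370) = 3 + 51076*(5370/689) = 3 + 274278120/689 = 274280187/689 ≈ 3.9808e+5)
-t = -1*274280187/689 = -274280187/689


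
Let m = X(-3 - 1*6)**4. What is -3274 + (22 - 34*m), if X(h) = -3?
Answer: -6006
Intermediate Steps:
m = 81 (m = (-3)**4 = 81)
-3274 + (22 - 34*m) = -3274 + (22 - 34*81) = -3274 + (22 - 2754) = -3274 - 2732 = -6006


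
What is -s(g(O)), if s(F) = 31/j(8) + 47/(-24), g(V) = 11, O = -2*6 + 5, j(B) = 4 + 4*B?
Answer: 79/72 ≈ 1.0972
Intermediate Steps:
O = -7 (O = -12 + 5 = -7)
s(F) = -79/72 (s(F) = 31/(4 + 4*8) + 47/(-24) = 31/(4 + 32) + 47*(-1/24) = 31/36 - 47/24 = -79/72)
-s(g(O)) = -1*(-79/72) = 79/72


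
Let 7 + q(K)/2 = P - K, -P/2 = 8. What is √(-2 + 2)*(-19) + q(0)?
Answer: -46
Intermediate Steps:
P = -16 (P = -2*8 = -16)
q(K) = -46 - 2*K (q(K) = -14 + 2*(-16 - K) = -14 + (-32 - 2*K) = -46 - 2*K)
√(-2 + 2)*(-19) + q(0) = √(-2 + 2)*(-19) + (-46 - 2*0) = √0*(-19) + (-46 + 0) = 0*(-19) - 46 = 0 - 46 = -46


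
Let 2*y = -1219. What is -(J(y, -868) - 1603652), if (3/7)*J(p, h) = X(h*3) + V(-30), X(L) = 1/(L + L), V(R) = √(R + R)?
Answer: 3579351265/2232 - 14*I*√15/3 ≈ 1.6037e+6 - 18.074*I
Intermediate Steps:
y = -1219/2 (y = (½)*(-1219) = -1219/2 ≈ -609.50)
V(R) = √2*√R (V(R) = √(2*R) = √2*√R)
X(L) = 1/(2*L)
J(p, h) = 7/(18*h) + 14*I*√15/3 (J(p, h) = 7*(1/(2*((h*3))) + √2*√(-30))/3 = 7*(1/(2*((3*h))) + √2*(I*√30))/3 = 7*((1/(3*h))/2 + 2*I*√15)/3 = 7*(1/(6*h) + 2*I*√15)/3 = 7/(18*h) + 14*I*√15/3)
-(J(y, -868) - 1603652) = -((7/18)*(1 + 12*I*(-868)*√15)/(-868) - 1603652) = -((7/18)*(-1/868)*(1 - 10416*I*√15) - 1603652) = -((-1/2232 + 14*I*√15/3) - 1603652) = -(-3579351265/2232 + 14*I*√15/3) = 3579351265/2232 - 14*I*√15/3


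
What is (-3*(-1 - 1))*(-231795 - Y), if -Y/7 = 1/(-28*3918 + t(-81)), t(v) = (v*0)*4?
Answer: -3632691241/2612 ≈ -1.3908e+6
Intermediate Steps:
t(v) = 0 (t(v) = 0*4 = 0)
Y = 1/15672 (Y = -7/(-28*3918 + 0) = -7/(-109704 + 0) = -7/(-109704) = -7*(-1/109704) = 1/15672 ≈ 6.3808e-5)
(-3*(-1 - 1))*(-231795 - Y) = (-3*(-1 - 1))*(-231795 - 1*1/15672) = (-3*(-2))*(-231795 - 1/15672) = 6*(-3632691241/15672) = -3632691241/2612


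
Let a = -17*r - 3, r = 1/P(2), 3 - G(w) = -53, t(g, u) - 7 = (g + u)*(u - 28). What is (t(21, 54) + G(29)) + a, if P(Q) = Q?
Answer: 4003/2 ≈ 2001.5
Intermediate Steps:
t(g, u) = 7 + (-28 + u)*(g + u) (t(g, u) = 7 + (g + u)*(u - 28) = 7 + (g + u)*(-28 + u) = 7 + (-28 + u)*(g + u))
G(w) = 56 (G(w) = 3 - 1*(-53) = 3 + 53 = 56)
r = ½ (r = 1/2 = ½ ≈ 0.50000)
a = -23/2 (a = -17*½ - 3 = -17/2 - 3 = -23/2 ≈ -11.500)
(t(21, 54) + G(29)) + a = ((7 + 54² - 28*21 - 28*54 + 21*54) + 56) - 23/2 = ((7 + 2916 - 588 - 1512 + 1134) + 56) - 23/2 = (1957 + 56) - 23/2 = 2013 - 23/2 = 4003/2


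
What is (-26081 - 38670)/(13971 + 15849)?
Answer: -64751/29820 ≈ -2.1714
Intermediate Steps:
(-26081 - 38670)/(13971 + 15849) = -64751/29820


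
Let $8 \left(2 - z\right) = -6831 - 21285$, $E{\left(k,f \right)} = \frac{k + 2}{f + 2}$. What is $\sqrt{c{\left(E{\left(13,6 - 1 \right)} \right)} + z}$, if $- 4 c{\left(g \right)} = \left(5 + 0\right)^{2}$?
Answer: $\frac{\sqrt{14041}}{2} \approx 59.247$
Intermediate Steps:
$E{\left(k,f \right)} = \frac{2 + k}{2 + f}$
$c{\left(g \right)} = - \frac{25}{4}$ ($c{\left(g \right)} = - \frac{\left(5 + 0\right)^{2}}{4} = - \frac{5^{2}}{4} = \left(- \frac{1}{4}\right) 25 = - \frac{25}{4}$)
$z = \frac{7033}{2}$ ($z = 2 - \frac{-6831 - 21285}{8} = 2 - - \frac{7029}{2} = 2 + \frac{7029}{2} = \frac{7033}{2} \approx 3516.5$)
$\sqrt{c{\left(E{\left(13,6 - 1 \right)} \right)} + z} = \sqrt{- \frac{25}{4} + \frac{7033}{2}} = \sqrt{\frac{14041}{4}} = \frac{\sqrt{14041}}{2}$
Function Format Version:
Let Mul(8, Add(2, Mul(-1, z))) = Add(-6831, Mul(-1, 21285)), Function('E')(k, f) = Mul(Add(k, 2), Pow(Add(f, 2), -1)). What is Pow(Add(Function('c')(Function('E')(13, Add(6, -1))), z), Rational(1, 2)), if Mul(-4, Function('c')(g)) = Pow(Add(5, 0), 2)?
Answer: Mul(Rational(1, 2), Pow(14041, Rational(1, 2))) ≈ 59.247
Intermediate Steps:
Function('E')(k, f) = Mul(Pow(Add(2, f), -1), Add(2, k)) (Function('E')(k, f) = Mul(Add(2, k), Pow(Add(2, f), -1)) = Mul(Pow(Add(2, f), -1), Add(2, k)))
Function('c')(g) = Rational(-25, 4) (Function('c')(g) = Mul(Rational(-1, 4), Pow(Add(5, 0), 2)) = Mul(Rational(-1, 4), Pow(5, 2)) = Mul(Rational(-1, 4), 25) = Rational(-25, 4))
z = Rational(7033, 2) (z = Add(2, Mul(Rational(-1, 8), Add(-6831, Mul(-1, 21285)))) = Add(2, Mul(Rational(-1, 8), Add(-6831, -21285))) = Add(2, Mul(Rational(-1, 8), -28116)) = Add(2, Rational(7029, 2)) = Rational(7033, 2) ≈ 3516.5)
Pow(Add(Function('c')(Function('E')(13, Add(6, -1))), z), Rational(1, 2)) = Pow(Add(Rational(-25, 4), Rational(7033, 2)), Rational(1, 2)) = Pow(Rational(14041, 4), Rational(1, 2)) = Mul(Rational(1, 2), Pow(14041, Rational(1, 2)))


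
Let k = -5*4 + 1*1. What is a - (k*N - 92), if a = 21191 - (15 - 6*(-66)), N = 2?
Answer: 20910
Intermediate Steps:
k = -19 (k = -20 + 1 = -19)
a = 20780 (a = 21191 - (15 + 396) = 21191 - 1*411 = 21191 - 411 = 20780)
a - (k*N - 92) = 20780 - (-19*2 - 92) = 20780 - (-38 - 92) = 20780 - 1*(-130) = 20780 + 130 = 20910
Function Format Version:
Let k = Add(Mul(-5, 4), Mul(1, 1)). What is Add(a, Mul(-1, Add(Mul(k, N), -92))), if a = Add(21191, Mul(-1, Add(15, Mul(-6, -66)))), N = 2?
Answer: 20910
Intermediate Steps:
k = -19 (k = Add(-20, 1) = -19)
a = 20780 (a = Add(21191, Mul(-1, Add(15, 396))) = Add(21191, Mul(-1, 411)) = Add(21191, -411) = 20780)
Add(a, Mul(-1, Add(Mul(k, N), -92))) = Add(20780, Mul(-1, Add(Mul(-19, 2), -92))) = Add(20780, Mul(-1, Add(-38, -92))) = Add(20780, Mul(-1, -130)) = Add(20780, 130) = 20910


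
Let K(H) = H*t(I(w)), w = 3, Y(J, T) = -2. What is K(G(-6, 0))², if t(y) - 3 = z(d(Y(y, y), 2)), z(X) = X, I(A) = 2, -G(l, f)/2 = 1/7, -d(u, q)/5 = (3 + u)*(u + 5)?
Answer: 576/49 ≈ 11.755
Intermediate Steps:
d(u, q) = -5*(3 + u)*(5 + u) (d(u, q) = -5*(3 + u)*(u + 5) = -5*(3 + u)*(5 + u))
G(l, f) = -2/7
t(y) = -12 (t(y) = 3 + (-75 - 40*(-2) - 5*(-2)²) = 3 + (-75 + 80 - 5*4) = 3 + (-75 + 80 - 20) = 3 - 15 = -12)
K(H) = -12*H (K(H) = H*(-12) = -12*H)
K(G(-6, 0))² = (-12*(-2/7))² = (24/7)² = 576/49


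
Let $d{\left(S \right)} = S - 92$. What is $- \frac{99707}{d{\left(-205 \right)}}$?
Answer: $\frac{99707}{297} \approx 335.71$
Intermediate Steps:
$d{\left(S \right)} = -92 + S$
$- \frac{99707}{d{\left(-205 \right)}} = - \frac{99707}{-92 - 205} = - \frac{99707}{-297} = \left(-99707\right) \left(- \frac{1}{297}\right) = \frac{99707}{297}$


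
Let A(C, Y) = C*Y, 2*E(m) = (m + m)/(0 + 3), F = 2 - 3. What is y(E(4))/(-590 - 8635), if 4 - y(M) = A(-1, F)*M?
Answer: -8/27675 ≈ -0.00028907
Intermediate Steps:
F = -1
E(m) = m/3 (E(m) = ((m + m)/(0 + 3))/2 = ((2*m)/3)/2 = ((2*m)*(1/3))/2 = (2*m/3)/2 = m/3)
y(M) = 4 - M (y(M) = 4 - (-1*(-1))*M = 4 - M)
y(E(4))/(-590 - 8635) = (4 - 4/3)/(-590 - 8635) = (4 - 1*4/3)/(-9225) = -(4 - 4/3)/9225 = -1/9225*8/3 = -8/27675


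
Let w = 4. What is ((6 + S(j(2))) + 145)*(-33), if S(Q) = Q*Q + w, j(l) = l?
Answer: -5247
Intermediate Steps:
S(Q) = 4 + Q² (S(Q) = Q*Q + 4 = Q² + 4 = 4 + Q²)
((6 + S(j(2))) + 145)*(-33) = ((6 + (4 + 2²)) + 145)*(-33) = ((6 + (4 + 4)) + 145)*(-33) = ((6 + 8) + 145)*(-33) = (14 + 145)*(-33) = 159*(-33) = -5247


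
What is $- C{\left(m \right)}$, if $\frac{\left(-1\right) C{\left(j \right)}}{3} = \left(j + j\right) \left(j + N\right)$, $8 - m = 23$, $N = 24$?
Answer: $-810$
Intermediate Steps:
$m = -15$ ($m = 8 - 23 = -15$)
$C{\left(j \right)} = - 6 j \left(24 + j\right)$ ($C{\left(j \right)} = - 3 \left(j + j\right) \left(j + 24\right) = - 3 \cdot 2 j \left(24 + j\right) = - 6 j \left(24 + j\right)$)
$- C{\left(m \right)} = - \left(-6\right) \left(-15\right) \left(24 - 15\right) = - \left(-6\right) \left(-15\right) 9 = \left(-1\right) 810 = -810$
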